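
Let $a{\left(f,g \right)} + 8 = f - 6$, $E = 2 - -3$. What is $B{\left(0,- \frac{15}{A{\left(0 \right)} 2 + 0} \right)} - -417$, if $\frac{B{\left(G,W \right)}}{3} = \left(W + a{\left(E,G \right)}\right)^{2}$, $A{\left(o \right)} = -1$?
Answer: $\frac{1695}{4} \approx 423.75$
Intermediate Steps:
$E = 5$ ($E = 2 + 3 = 5$)
$a{\left(f,g \right)} = -14 + f$ ($a{\left(f,g \right)} = -8 + \left(f - 6\right) = -8 + \left(-6 + f\right) = -14 + f$)
$B{\left(G,W \right)} = 3 \left(-9 + W\right)^{2}$ ($B{\left(G,W \right)} = 3 \left(W + \left(-14 + 5\right)\right)^{2} = 3 \left(W - 9\right)^{2} = 3 \left(-9 + W\right)^{2}$)
$B{\left(0,- \frac{15}{A{\left(0 \right)} 2 + 0} \right)} - -417 = 3 \left(-9 - \frac{15}{\left(-1\right) 2 + 0}\right)^{2} - -417 = 3 \left(-9 - \frac{15}{-2 + 0}\right)^{2} + 417 = 3 \left(-9 - \frac{15}{-2}\right)^{2} + 417 = 3 \left(-9 - - \frac{15}{2}\right)^{2} + 417 = 3 \left(-9 + \frac{15}{2}\right)^{2} + 417 = 3 \left(- \frac{3}{2}\right)^{2} + 417 = 3 \cdot \frac{9}{4} + 417 = \frac{27}{4} + 417 = \frac{1695}{4}$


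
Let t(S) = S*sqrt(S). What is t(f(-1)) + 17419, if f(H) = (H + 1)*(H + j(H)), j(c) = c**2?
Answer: 17419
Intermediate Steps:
f(H) = (1 + H)*(H + H**2) (f(H) = (H + 1)*(H + H**2) = (1 + H)*(H + H**2))
t(S) = S**(3/2)
t(f(-1)) + 17419 = (-(1 + (-1)**2 + 2*(-1)))**(3/2) + 17419 = (-(1 + 1 - 2))**(3/2) + 17419 = (-1*0)**(3/2) + 17419 = 0**(3/2) + 17419 = 0 + 17419 = 17419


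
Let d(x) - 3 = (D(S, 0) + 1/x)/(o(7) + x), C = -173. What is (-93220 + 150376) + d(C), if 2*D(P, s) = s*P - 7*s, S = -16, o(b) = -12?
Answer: 1829373796/32005 ≈ 57159.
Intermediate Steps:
D(P, s) = -7*s/2 + P*s/2 (D(P, s) = (s*P - 7*s)/2 = (P*s - 7*s)/2 = (-7*s + P*s)/2 = -7*s/2 + P*s/2)
d(x) = 3 + 1/(x*(-12 + x)) (d(x) = 3 + ((½)*0*(-7 - 16) + 1/x)/(-12 + x) = 3 + ((½)*0*(-23) + 1/x)/(-12 + x) = 3 + (0 + 1/x)/(-12 + x) = 3 + 1/(x*(-12 + x)))
(-93220 + 150376) + d(C) = (-93220 + 150376) + (1 - 36*(-173) + 3*(-173)²)/((-173)*(-12 - 173)) = 57156 - 1/173*(1 + 6228 + 3*29929)/(-185) = 57156 - 1/173*(-1/185)*(1 + 6228 + 89787) = 57156 - 1/173*(-1/185)*96016 = 57156 + 96016/32005 = 1829373796/32005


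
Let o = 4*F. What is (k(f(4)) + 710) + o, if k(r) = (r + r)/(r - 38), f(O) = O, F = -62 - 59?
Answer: 3838/17 ≈ 225.76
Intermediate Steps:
F = -121
k(r) = 2*r/(-38 + r) (k(r) = (2*r)/(-38 + r) = 2*r/(-38 + r))
o = -484 (o = 4*(-121) = -484)
(k(f(4)) + 710) + o = (2*4/(-38 + 4) + 710) - 484 = (2*4/(-34) + 710) - 484 = (2*4*(-1/34) + 710) - 484 = (-4/17 + 710) - 484 = 12066/17 - 484 = 3838/17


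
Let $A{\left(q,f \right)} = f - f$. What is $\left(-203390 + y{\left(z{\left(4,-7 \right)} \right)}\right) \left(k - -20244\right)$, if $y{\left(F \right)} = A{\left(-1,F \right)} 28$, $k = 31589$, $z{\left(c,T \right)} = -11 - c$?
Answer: $-10542313870$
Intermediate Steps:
$A{\left(q,f \right)} = 0$
$y{\left(F \right)} = 0$ ($y{\left(F \right)} = 0 \cdot 28 = 0$)
$\left(-203390 + y{\left(z{\left(4,-7 \right)} \right)}\right) \left(k - -20244\right) = \left(-203390 + 0\right) \left(31589 - -20244\right) = - 203390 \left(31589 + \left(-164387 + 184631\right)\right) = - 203390 \left(31589 + 20244\right) = \left(-203390\right) 51833 = -10542313870$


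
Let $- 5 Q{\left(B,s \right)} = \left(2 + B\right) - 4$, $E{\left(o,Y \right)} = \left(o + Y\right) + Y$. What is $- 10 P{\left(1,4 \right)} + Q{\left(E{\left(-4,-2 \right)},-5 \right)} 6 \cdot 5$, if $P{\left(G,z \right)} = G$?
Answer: $50$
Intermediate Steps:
$E{\left(o,Y \right)} = o + 2 Y$ ($E{\left(o,Y \right)} = \left(Y + o\right) + Y = o + 2 Y$)
$Q{\left(B,s \right)} = \frac{2}{5} - \frac{B}{5}$ ($Q{\left(B,s \right)} = - \frac{\left(2 + B\right) - 4}{5} = - \frac{-2 + B}{5} = \frac{2}{5} - \frac{B}{5}$)
$- 10 P{\left(1,4 \right)} + Q{\left(E{\left(-4,-2 \right)},-5 \right)} 6 \cdot 5 = \left(-10\right) 1 + \left(\frac{2}{5} - \frac{-4 + 2 \left(-2\right)}{5}\right) 6 \cdot 5 = -10 + \left(\frac{2}{5} - \frac{-4 - 4}{5}\right) 6 \cdot 5 = -10 + \left(\frac{2}{5} - - \frac{8}{5}\right) 6 \cdot 5 = -10 + \left(\frac{2}{5} + \frac{8}{5}\right) 6 \cdot 5 = -10 + 2 \cdot 6 \cdot 5 = -10 + 12 \cdot 5 = -10 + 60 = 50$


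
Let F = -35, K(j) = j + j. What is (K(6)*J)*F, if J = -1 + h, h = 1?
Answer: 0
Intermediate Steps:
K(j) = 2*j
J = 0 (J = -1 + 1 = 0)
(K(6)*J)*F = ((2*6)*0)*(-35) = (12*0)*(-35) = 0*(-35) = 0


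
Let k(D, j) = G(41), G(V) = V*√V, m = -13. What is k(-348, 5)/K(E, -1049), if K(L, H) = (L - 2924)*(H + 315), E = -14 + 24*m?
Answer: 41*√41/2385500 ≈ 0.00011005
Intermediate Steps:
E = -326 (E = -14 + 24*(-13) = -14 - 312 = -326)
G(V) = V^(3/2)
K(L, H) = (-2924 + L)*(315 + H)
k(D, j) = 41*√41 (k(D, j) = 41^(3/2) = 41*√41)
k(-348, 5)/K(E, -1049) = (41*√41)/(-921060 - 2924*(-1049) + 315*(-326) - 1049*(-326)) = (41*√41)/(-921060 + 3067276 - 102690 + 341974) = (41*√41)/2385500 = (41*√41)*(1/2385500) = 41*√41/2385500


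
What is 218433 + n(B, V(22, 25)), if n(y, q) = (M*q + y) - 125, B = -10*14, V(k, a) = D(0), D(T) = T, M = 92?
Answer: 218168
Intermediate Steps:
V(k, a) = 0
B = -140
n(y, q) = -125 + y + 92*q (n(y, q) = (92*q + y) - 125 = (y + 92*q) - 125 = -125 + y + 92*q)
218433 + n(B, V(22, 25)) = 218433 + (-125 - 140 + 92*0) = 218433 + (-125 - 140 + 0) = 218433 - 265 = 218168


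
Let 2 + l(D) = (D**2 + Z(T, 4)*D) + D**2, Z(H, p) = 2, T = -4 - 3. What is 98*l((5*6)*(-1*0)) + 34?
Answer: -162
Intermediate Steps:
T = -7
l(D) = -2 + 2*D + 2*D**2 (l(D) = -2 + ((D**2 + 2*D) + D**2) = -2 + (2*D + 2*D**2) = -2 + 2*D + 2*D**2)
98*l((5*6)*(-1*0)) + 34 = 98*(-2 + 2*((5*6)*(-1*0)) + 2*((5*6)*(-1*0))**2) + 34 = 98*(-2 + 2*(30*0) + 2*(30*0)**2) + 34 = 98*(-2 + 2*0 + 2*0**2) + 34 = 98*(-2 + 0 + 2*0) + 34 = 98*(-2 + 0 + 0) + 34 = 98*(-2) + 34 = -196 + 34 = -162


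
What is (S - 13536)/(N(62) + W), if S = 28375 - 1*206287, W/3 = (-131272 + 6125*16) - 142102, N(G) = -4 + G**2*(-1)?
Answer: 95724/264985 ≈ 0.36124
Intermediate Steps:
N(G) = -4 - G**2
W = -526122 (W = 3*((-131272 + 6125*16) - 142102) = 3*((-131272 + 98000) - 142102) = 3*(-33272 - 142102) = 3*(-175374) = -526122)
S = -177912 (S = 28375 - 206287 = -177912)
(S - 13536)/(N(62) + W) = (-177912 - 13536)/((-4 - 1*62**2) - 526122) = -191448/((-4 - 1*3844) - 526122) = -191448/((-4 - 3844) - 526122) = -191448/(-3848 - 526122) = -191448/(-529970) = -191448*(-1/529970) = 95724/264985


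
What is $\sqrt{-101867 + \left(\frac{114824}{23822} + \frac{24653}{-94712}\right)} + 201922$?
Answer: $201922 + \frac{i \sqrt{32408620772454420973814}}{564057316} \approx 2.0192 \cdot 10^{5} + 319.16 i$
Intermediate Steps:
$\sqrt{-101867 + \left(\frac{114824}{23822} + \frac{24653}{-94712}\right)} + 201922 = \sqrt{-101867 + \left(114824 \cdot \frac{1}{23822} + 24653 \left(- \frac{1}{94712}\right)\right)} + 201922 = \sqrt{-101867 + \left(\frac{57412}{11911} - \frac{24653}{94712}\right)} + 201922 = \sqrt{-101867 + \frac{5143963461}{1128114632}} + 201922 = \sqrt{- \frac{114912509254483}{1128114632}} + 201922 = \frac{i \sqrt{32408620772454420973814}}{564057316} + 201922 = 201922 + \frac{i \sqrt{32408620772454420973814}}{564057316}$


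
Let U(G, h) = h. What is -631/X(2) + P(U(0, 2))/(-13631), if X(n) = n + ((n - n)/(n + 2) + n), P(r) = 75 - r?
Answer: -8601453/54524 ≈ -157.76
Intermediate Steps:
X(n) = 2*n (X(n) = n + (0/(2 + n) + n) = n + (0 + n) = n + n = 2*n)
-631/X(2) + P(U(0, 2))/(-13631) = -631/(2*2) + (75 - 1*2)/(-13631) = -631/4 + (75 - 2)*(-1/13631) = -631*¼ + 73*(-1/13631) = -631/4 - 73/13631 = -8601453/54524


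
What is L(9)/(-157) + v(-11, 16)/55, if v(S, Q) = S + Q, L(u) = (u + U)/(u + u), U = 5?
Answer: 1336/15543 ≈ 0.085955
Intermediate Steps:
L(u) = (5 + u)/(2*u) (L(u) = (u + 5)/(u + u) = (5 + u)/((2*u)) = (5 + u)*(1/(2*u)) = (5 + u)/(2*u))
v(S, Q) = Q + S
L(9)/(-157) + v(-11, 16)/55 = ((½)*(5 + 9)/9)/(-157) + (16 - 11)/55 = ((½)*(⅑)*14)*(-1/157) + 5*(1/55) = (7/9)*(-1/157) + 1/11 = -7/1413 + 1/11 = 1336/15543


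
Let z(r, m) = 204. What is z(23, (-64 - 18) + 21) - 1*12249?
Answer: -12045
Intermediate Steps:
z(23, (-64 - 18) + 21) - 1*12249 = 204 - 1*12249 = 204 - 12249 = -12045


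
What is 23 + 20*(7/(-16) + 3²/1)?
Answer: 777/4 ≈ 194.25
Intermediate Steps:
23 + 20*(7/(-16) + 3²/1) = 23 + 20*(7*(-1/16) + 9*1) = 23 + 20*(-7/16 + 9) = 23 + 20*(137/16) = 23 + 685/4 = 777/4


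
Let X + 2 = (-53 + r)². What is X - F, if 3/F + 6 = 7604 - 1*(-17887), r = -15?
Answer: 39263889/8495 ≈ 4622.0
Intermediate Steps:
X = 4622 (X = -2 + (-53 - 15)² = -2 + (-68)² = -2 + 4624 = 4622)
F = 1/8495 (F = 3/(-6 + (7604 - 1*(-17887))) = 3/(-6 + (7604 + 17887)) = 3/(-6 + 25491) = 3/25485 = 3*(1/25485) = 1/8495 ≈ 0.00011772)
X - F = 4622 - 1*1/8495 = 4622 - 1/8495 = 39263889/8495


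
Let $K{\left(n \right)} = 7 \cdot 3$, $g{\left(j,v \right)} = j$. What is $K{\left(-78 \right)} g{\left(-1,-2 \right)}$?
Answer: $-21$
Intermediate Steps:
$K{\left(n \right)} = 21$
$K{\left(-78 \right)} g{\left(-1,-2 \right)} = 21 \left(-1\right) = -21$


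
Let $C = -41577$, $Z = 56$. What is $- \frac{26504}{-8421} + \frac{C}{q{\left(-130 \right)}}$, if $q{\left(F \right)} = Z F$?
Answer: $\frac{77581291}{8757840} \approx 8.8585$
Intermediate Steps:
$q{\left(F \right)} = 56 F$
$- \frac{26504}{-8421} + \frac{C}{q{\left(-130 \right)}} = - \frac{26504}{-8421} - \frac{41577}{56 \left(-130\right)} = \left(-26504\right) \left(- \frac{1}{8421}\right) - \frac{41577}{-7280} = \frac{26504}{8421} - - \frac{41577}{7280} = \frac{26504}{8421} + \frac{41577}{7280} = \frac{77581291}{8757840}$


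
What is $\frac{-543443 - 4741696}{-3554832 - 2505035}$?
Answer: $\frac{5285139}{6059867} \approx 0.87215$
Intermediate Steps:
$\frac{-543443 - 4741696}{-3554832 - 2505035} = - \frac{5285139}{-6059867} = \left(-5285139\right) \left(- \frac{1}{6059867}\right) = \frac{5285139}{6059867}$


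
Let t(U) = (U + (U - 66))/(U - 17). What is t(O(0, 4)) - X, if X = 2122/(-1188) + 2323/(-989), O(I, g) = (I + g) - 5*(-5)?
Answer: 88589/25542 ≈ 3.4684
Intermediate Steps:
O(I, g) = 25 + I + g (O(I, g) = (I + g) + 25 = 25 + I + g)
X = -105617/25542 (X = 2122*(-1/1188) + 2323*(-1/989) = -1061/594 - 101/43 = -105617/25542 ≈ -4.1350)
t(U) = (-66 + 2*U)/(-17 + U) (t(U) = (U + (-66 + U))/(-17 + U) = (-66 + 2*U)/(-17 + U))
t(O(0, 4)) - X = 2*(-33 + (25 + 0 + 4))/(-17 + (25 + 0 + 4)) - 1*(-105617/25542) = 2*(-33 + 29)/(-17 + 29) + 105617/25542 = 2*(-4)/12 + 105617/25542 = 2*(1/12)*(-4) + 105617/25542 = -⅔ + 105617/25542 = 88589/25542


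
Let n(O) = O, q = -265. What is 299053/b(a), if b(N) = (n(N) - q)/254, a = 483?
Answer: 37979731/374 ≈ 1.0155e+5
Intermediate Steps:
b(N) = 265/254 + N/254 (b(N) = (N - 1*(-265))/254 = (N + 265)*(1/254) = (265 + N)*(1/254) = 265/254 + N/254)
299053/b(a) = 299053/(265/254 + (1/254)*483) = 299053/(265/254 + 483/254) = 299053/(374/127) = 299053*(127/374) = 37979731/374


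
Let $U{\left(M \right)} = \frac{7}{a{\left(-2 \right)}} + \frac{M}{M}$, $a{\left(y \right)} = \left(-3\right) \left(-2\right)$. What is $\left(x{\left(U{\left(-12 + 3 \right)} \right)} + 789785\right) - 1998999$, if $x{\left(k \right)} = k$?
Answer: $- \frac{7255271}{6} \approx -1.2092 \cdot 10^{6}$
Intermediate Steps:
$a{\left(y \right)} = 6$
$U{\left(M \right)} = \frac{13}{6}$ ($U{\left(M \right)} = \frac{7}{6} + \frac{M}{M} = 7 \cdot \frac{1}{6} + 1 = \frac{7}{6} + 1 = \frac{13}{6}$)
$\left(x{\left(U{\left(-12 + 3 \right)} \right)} + 789785\right) - 1998999 = \left(\frac{13}{6} + 789785\right) - 1998999 = \frac{4738723}{6} - 1998999 = - \frac{7255271}{6}$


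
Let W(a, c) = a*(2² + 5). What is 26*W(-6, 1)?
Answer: -1404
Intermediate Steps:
W(a, c) = 9*a (W(a, c) = a*(4 + 5) = a*9 = 9*a)
26*W(-6, 1) = 26*(9*(-6)) = 26*(-54) = -1404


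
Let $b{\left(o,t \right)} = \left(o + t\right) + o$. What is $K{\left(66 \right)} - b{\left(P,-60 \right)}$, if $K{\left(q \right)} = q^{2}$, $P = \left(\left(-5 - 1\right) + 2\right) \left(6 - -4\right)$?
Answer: $4496$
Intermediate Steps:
$P = -40$ ($P = \left(-6 + 2\right) \left(6 + 4\right) = \left(-4\right) 10 = -40$)
$b{\left(o,t \right)} = t + 2 o$
$K{\left(66 \right)} - b{\left(P,-60 \right)} = 66^{2} - \left(-60 + 2 \left(-40\right)\right) = 4356 - \left(-60 - 80\right) = 4356 - -140 = 4356 + 140 = 4496$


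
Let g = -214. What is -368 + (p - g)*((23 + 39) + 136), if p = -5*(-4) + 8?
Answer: 47548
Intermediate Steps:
p = 28 (p = 20 + 8 = 28)
-368 + (p - g)*((23 + 39) + 136) = -368 + (28 - 1*(-214))*((23 + 39) + 136) = -368 + (28 + 214)*(62 + 136) = -368 + 242*198 = -368 + 47916 = 47548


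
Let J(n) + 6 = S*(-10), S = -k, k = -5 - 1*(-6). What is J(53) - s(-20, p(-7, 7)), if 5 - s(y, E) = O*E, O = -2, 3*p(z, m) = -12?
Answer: 7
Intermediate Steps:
p(z, m) = -4 (p(z, m) = (1/3)*(-12) = -4)
k = 1 (k = -5 + 6 = 1)
S = -1 (S = -1*1 = -1)
s(y, E) = 5 + 2*E (s(y, E) = 5 - (-2)*E = 5 + 2*E)
J(n) = 4 (J(n) = -6 - 1*(-10) = -6 + 10 = 4)
J(53) - s(-20, p(-7, 7)) = 4 - (5 + 2*(-4)) = 4 - (5 - 8) = 4 - 1*(-3) = 4 + 3 = 7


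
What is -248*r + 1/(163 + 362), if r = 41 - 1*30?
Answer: -1432199/525 ≈ -2728.0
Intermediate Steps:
r = 11 (r = 41 - 30 = 11)
-248*r + 1/(163 + 362) = -248*11 + 1/(163 + 362) = -2728 + 1/525 = -1432199/525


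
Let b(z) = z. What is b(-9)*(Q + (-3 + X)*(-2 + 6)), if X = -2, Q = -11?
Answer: 279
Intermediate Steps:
b(-9)*(Q + (-3 + X)*(-2 + 6)) = -9*(-11 + (-3 - 2)*(-2 + 6)) = -9*(-11 - 5*4) = -9*(-11 - 20) = -9*(-31) = 279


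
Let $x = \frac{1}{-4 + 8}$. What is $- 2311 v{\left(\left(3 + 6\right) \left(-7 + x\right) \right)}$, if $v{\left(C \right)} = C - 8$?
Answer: $\frac{635525}{4} \approx 1.5888 \cdot 10^{5}$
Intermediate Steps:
$x = \frac{1}{4} \approx 0.25$
$v{\left(C \right)} = -8 + C$ ($v{\left(C \right)} = C - 8 = -8 + C$)
$- 2311 v{\left(\left(3 + 6\right) \left(-7 + x\right) \right)} = - 2311 \left(-8 + \left(3 + 6\right) \left(-7 + \frac{1}{4}\right)\right) = - 2311 \left(-8 + 9 \left(- \frac{27}{4}\right)\right) = - 2311 \left(-8 - \frac{243}{4}\right) = \left(-2311\right) \left(- \frac{275}{4}\right) = \frac{635525}{4}$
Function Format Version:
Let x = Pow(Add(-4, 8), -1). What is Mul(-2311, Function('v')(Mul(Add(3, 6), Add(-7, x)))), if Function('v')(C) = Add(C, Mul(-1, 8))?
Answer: Rational(635525, 4) ≈ 1.5888e+5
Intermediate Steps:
x = Rational(1, 4) (x = Pow(4, -1) = Rational(1, 4) ≈ 0.25000)
Function('v')(C) = Add(-8, C) (Function('v')(C) = Add(C, -8) = Add(-8, C))
Mul(-2311, Function('v')(Mul(Add(3, 6), Add(-7, x)))) = Mul(-2311, Add(-8, Mul(Add(3, 6), Add(-7, Rational(1, 4))))) = Mul(-2311, Add(-8, Mul(9, Rational(-27, 4)))) = Mul(-2311, Add(-8, Rational(-243, 4))) = Mul(-2311, Rational(-275, 4)) = Rational(635525, 4)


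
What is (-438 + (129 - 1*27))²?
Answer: 112896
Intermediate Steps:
(-438 + (129 - 1*27))² = (-438 + (129 - 27))² = (-438 + 102)² = (-336)² = 112896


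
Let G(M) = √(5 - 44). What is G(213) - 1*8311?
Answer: -8311 + I*√39 ≈ -8311.0 + 6.245*I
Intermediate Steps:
G(M) = I*√39 (G(M) = √(-39) = I*√39)
G(213) - 1*8311 = I*√39 - 1*8311 = I*√39 - 8311 = -8311 + I*√39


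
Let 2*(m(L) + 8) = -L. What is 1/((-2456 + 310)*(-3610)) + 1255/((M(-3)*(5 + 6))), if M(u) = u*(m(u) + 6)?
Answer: 19445120633/255652980 ≈ 76.061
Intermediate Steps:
m(L) = -8 - L/2 (m(L) = -8 + (-L)/2 = -8 - L/2)
M(u) = u*(-2 - u/2) (M(u) = u*((-8 - u/2) + 6) = u*(-2 - u/2))
1/((-2456 + 310)*(-3610)) + 1255/((M(-3)*(5 + 6))) = 1/((-2456 + 310)*(-3610)) + 1255/(((-1/2*(-3)*(4 - 3))*(5 + 6))) = -1/3610/(-2146) + 1255/((-1/2*(-3)*1*11)) = -1/2146*(-1/3610) + 1255/(((3/2)*11)) = 1/7747060 + 1255/(33/2) = 1/7747060 + 1255*(2/33) = 1/7747060 + 2510/33 = 19445120633/255652980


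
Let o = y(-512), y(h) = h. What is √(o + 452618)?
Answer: 3*√50234 ≈ 672.39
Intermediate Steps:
o = -512
√(o + 452618) = √(-512 + 452618) = √452106 = 3*√50234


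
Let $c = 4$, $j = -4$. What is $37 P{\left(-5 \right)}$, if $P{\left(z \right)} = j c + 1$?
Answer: $-555$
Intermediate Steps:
$P{\left(z \right)} = -15$ ($P{\left(z \right)} = \left(-4\right) 4 + 1 = -16 + 1 = -15$)
$37 P{\left(-5 \right)} = 37 \left(-15\right) = -555$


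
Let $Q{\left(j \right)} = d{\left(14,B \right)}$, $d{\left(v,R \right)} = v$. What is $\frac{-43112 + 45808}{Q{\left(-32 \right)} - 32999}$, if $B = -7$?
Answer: $- \frac{2696}{32985} \approx -0.081734$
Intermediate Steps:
$Q{\left(j \right)} = 14$
$\frac{-43112 + 45808}{Q{\left(-32 \right)} - 32999} = \frac{-43112 + 45808}{14 - 32999} = \frac{2696}{-32985} = 2696 \left(- \frac{1}{32985}\right) = - \frac{2696}{32985}$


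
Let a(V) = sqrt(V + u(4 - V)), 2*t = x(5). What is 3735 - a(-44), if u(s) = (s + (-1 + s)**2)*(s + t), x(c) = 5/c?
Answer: 3735 - sqrt(437682)/2 ≈ 3404.2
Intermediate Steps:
t = 1/2 (t = (5/5)/2 = (5*(1/5))/2 = (1/2)*1 = 1/2 ≈ 0.50000)
u(s) = (1/2 + s)*(s + (-1 + s)**2) (u(s) = (s + (-1 + s)**2)*(s + 1/2) = (s + (-1 + s)**2)*(1/2 + s) = (1/2 + s)*(s + (-1 + s)**2))
a(V) = sqrt(5/2 + (4 - V)**3 + V/2 - (4 - V)**2/2) (a(V) = sqrt(V + (1/2 + (4 - V)**3 + (4 - V)/2 - (4 - V)**2/2)) = sqrt(V + (1/2 + (4 - V)**3 + (2 - V/2) - (4 - V)**2/2)) = sqrt(V + (5/2 + (4 - V)**3 - V/2 - (4 - V)**2/2)) = sqrt(5/2 + (4 - V)**3 + V/2 - (4 - V)**2/2))
3735 - a(-44) = 3735 - sqrt(10 - 4*(-4 - 44)**3 - 2*(-4 - 44)**2 + 2*(-44))/2 = 3735 - sqrt(10 - 4*(-48)**3 - 2*(-48)**2 - 88)/2 = 3735 - sqrt(10 - 4*(-110592) - 2*2304 - 88)/2 = 3735 - sqrt(10 + 442368 - 4608 - 88)/2 = 3735 - sqrt(437682)/2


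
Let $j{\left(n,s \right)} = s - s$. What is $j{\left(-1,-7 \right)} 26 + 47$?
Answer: $47$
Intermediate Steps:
$j{\left(n,s \right)} = 0$
$j{\left(-1,-7 \right)} 26 + 47 = 0 \cdot 26 + 47 = 0 + 47 = 47$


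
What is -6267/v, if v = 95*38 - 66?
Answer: -6267/3544 ≈ -1.7683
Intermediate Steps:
v = 3544 (v = 3610 - 66 = 3544)
-6267/v = -6267/3544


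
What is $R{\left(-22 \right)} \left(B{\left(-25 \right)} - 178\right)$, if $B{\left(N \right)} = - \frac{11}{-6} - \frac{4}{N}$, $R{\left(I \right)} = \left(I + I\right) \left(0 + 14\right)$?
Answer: $\frac{8131508}{75} \approx 1.0842 \cdot 10^{5}$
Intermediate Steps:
$R{\left(I \right)} = 28 I$ ($R{\left(I \right)} = 2 I 14 = 28 I$)
$B{\left(N \right)} = \frac{11}{6} - \frac{4}{N}$ ($B{\left(N \right)} = \left(-11\right) \left(- \frac{1}{6}\right) - \frac{4}{N} = \frac{11}{6} - \frac{4}{N}$)
$R{\left(-22 \right)} \left(B{\left(-25 \right)} - 178\right) = 28 \left(-22\right) \left(\left(\frac{11}{6} - \frac{4}{-25}\right) - 178\right) = - 616 \left(\left(\frac{11}{6} - - \frac{4}{25}\right) - 178\right) = - 616 \left(\left(\frac{11}{6} + \frac{4}{25}\right) - 178\right) = - 616 \left(\frac{299}{150} - 178\right) = \left(-616\right) \left(- \frac{26401}{150}\right) = \frac{8131508}{75}$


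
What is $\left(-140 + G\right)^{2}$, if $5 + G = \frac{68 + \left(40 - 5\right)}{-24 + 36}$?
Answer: $\frac{2679769}{144} \approx 18610.0$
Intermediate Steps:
$G = \frac{43}{12}$ ($G = -5 + \frac{68 + \left(40 - 5\right)}{-24 + 36} = -5 + \frac{68 + \left(40 - 5\right)}{12} = -5 + \left(68 + 35\right) \frac{1}{12} = -5 + 103 \cdot \frac{1}{12} = -5 + \frac{103}{12} = \frac{43}{12} \approx 3.5833$)
$\left(-140 + G\right)^{2} = \left(-140 + \frac{43}{12}\right)^{2} = \left(- \frac{1637}{12}\right)^{2} = \frac{2679769}{144}$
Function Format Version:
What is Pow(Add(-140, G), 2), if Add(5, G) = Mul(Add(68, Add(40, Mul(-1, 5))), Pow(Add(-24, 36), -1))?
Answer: Rational(2679769, 144) ≈ 18610.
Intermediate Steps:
G = Rational(43, 12) (G = Add(-5, Mul(Add(68, Add(40, Mul(-1, 5))), Pow(Add(-24, 36), -1))) = Add(-5, Mul(Add(68, Add(40, -5)), Pow(12, -1))) = Add(-5, Mul(Add(68, 35), Rational(1, 12))) = Add(-5, Mul(103, Rational(1, 12))) = Add(-5, Rational(103, 12)) = Rational(43, 12) ≈ 3.5833)
Pow(Add(-140, G), 2) = Pow(Add(-140, Rational(43, 12)), 2) = Pow(Rational(-1637, 12), 2) = Rational(2679769, 144)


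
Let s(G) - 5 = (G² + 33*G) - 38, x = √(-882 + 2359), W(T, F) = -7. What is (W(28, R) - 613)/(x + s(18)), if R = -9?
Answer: -137175/195437 + 155*√1477/195437 ≈ -0.67141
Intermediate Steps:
x = √1477 ≈ 38.432
s(G) = -33 + G² + 33*G (s(G) = 5 + ((G² + 33*G) - 38) = 5 + (-38 + G² + 33*G) = -33 + G² + 33*G)
(W(28, R) - 613)/(x + s(18)) = (-7 - 613)/(√1477 + (-33 + 18² + 33*18)) = -620/(√1477 + (-33 + 324 + 594)) = -620/(√1477 + 885) = -620/(885 + √1477)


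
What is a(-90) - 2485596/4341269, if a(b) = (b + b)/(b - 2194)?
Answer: -1223918211/2478864599 ≈ -0.49374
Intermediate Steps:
a(b) = 2*b/(-2194 + b) (a(b) = (2*b)/(-2194 + b) = 2*b/(-2194 + b))
a(-90) - 2485596/4341269 = 2*(-90)/(-2194 - 90) - 2485596/4341269 = 2*(-90)/(-2284) - 2485596*1/4341269 = 2*(-90)*(-1/2284) - 2485596/4341269 = 45/571 - 2485596/4341269 = -1223918211/2478864599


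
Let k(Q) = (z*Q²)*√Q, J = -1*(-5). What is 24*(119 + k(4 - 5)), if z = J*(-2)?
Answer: 2856 - 240*I ≈ 2856.0 - 240.0*I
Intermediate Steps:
J = 5
z = -10 (z = 5*(-2) = -10)
k(Q) = -10*Q^(5/2) (k(Q) = (-10*Q²)*√Q = -10*Q^(5/2))
24*(119 + k(4 - 5)) = 24*(119 - 10*(4 - 5)^(5/2)) = 24*(119 - 10*I) = 2856 - 240*I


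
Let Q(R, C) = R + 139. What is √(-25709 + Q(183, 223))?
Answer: I*√25387 ≈ 159.33*I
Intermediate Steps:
Q(R, C) = 139 + R
√(-25709 + Q(183, 223)) = √(-25709 + (139 + 183)) = √(-25709 + 322) = √(-25387) = I*√25387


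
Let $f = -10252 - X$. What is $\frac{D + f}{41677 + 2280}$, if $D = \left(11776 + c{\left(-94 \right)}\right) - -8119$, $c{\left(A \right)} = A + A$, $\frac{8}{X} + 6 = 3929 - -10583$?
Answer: $\frac{68577111}{318820121} \approx 0.2151$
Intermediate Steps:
$X = \frac{4}{7253}$ ($X = \frac{8}{-6 + \left(3929 - -10583\right)} = \frac{8}{-6 + \left(3929 + 10583\right)} = \frac{8}{-6 + 14512} = \frac{8}{14506} = 8 \cdot \frac{1}{14506} = \frac{4}{7253} \approx 0.0005515$)
$c{\left(A \right)} = 2 A$
$f = - \frac{74357760}{7253}$ ($f = -10252 - \frac{4}{7253} = - \frac{74357760}{7253} \approx -10252.0$)
$D = 19707$ ($D = \left(11776 + 2 \left(-94\right)\right) - -8119 = \left(11776 - 188\right) + 8119 = 11588 + 8119 = 19707$)
$\frac{D + f}{41677 + 2280} = \frac{19707 - \frac{74357760}{7253}}{41677 + 2280} = \frac{68577111}{7253 \cdot 43957} = \frac{68577111}{7253} \cdot \frac{1}{43957} = \frac{68577111}{318820121}$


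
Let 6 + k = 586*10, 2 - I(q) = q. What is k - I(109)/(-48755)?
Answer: 285411663/48755 ≈ 5854.0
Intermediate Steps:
I(q) = 2 - q
k = 5854 (k = -6 + 586*10 = -6 + 5860 = 5854)
k - I(109)/(-48755) = 5854 - (2 - 1*109)/(-48755) = 5854 - (2 - 109)*(-1)/48755 = 5854 - (-107)*(-1)/48755 = 5854 - 1*107/48755 = 5854 - 107/48755 = 285411663/48755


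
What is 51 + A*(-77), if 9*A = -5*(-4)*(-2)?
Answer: 3539/9 ≈ 393.22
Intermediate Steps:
A = -40/9 (A = (-5*(-4)*(-2))/9 = (20*(-2))/9 = (⅑)*(-40) = -40/9 ≈ -4.4444)
51 + A*(-77) = 51 - 40/9*(-77) = 51 + 3080/9 = 3539/9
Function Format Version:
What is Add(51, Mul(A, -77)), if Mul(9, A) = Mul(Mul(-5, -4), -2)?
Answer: Rational(3539, 9) ≈ 393.22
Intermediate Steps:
A = Rational(-40, 9) (A = Mul(Rational(1, 9), Mul(Mul(-5, -4), -2)) = Mul(Rational(1, 9), Mul(20, -2)) = Mul(Rational(1, 9), -40) = Rational(-40, 9) ≈ -4.4444)
Add(51, Mul(A, -77)) = Add(51, Mul(Rational(-40, 9), -77)) = Add(51, Rational(3080, 9)) = Rational(3539, 9)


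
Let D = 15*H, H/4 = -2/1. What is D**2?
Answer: 14400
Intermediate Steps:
H = -8 (H = 4*(-2/1) = 4*(-2*1) = 4*(-2) = -8)
D = -120 (D = 15*(-8) = -120)
D**2 = (-120)**2 = 14400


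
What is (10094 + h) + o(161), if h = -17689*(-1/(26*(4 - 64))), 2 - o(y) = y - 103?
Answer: 15641591/1560 ≈ 10027.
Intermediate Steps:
o(y) = 105 - y (o(y) = 2 - (y - 103) = 2 - (-103 + y) = 2 + (103 - y) = 105 - y)
h = -17689/1560 (h = -17689/((-26*(-60))) = -17689/1560 ≈ -11.339)
(10094 + h) + o(161) = (10094 - 17689/1560) + (105 - 1*161) = 15728951/1560 + (105 - 161) = 15728951/1560 - 56 = 15641591/1560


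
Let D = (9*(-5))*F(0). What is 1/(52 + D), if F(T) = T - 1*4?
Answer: 1/232 ≈ 0.0043103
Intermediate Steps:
F(T) = -4 + T (F(T) = T - 4 = -4 + T)
D = 180 (D = (9*(-5))*(-4 + 0) = -45*(-4) = 180)
1/(52 + D) = 1/(52 + 180) = 1/232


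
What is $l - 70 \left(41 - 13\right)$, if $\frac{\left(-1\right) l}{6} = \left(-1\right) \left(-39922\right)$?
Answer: $-241492$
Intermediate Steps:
$l = -239532$ ($l = - 6 \left(\left(-1\right) \left(-39922\right)\right) = \left(-6\right) 39922 = -239532$)
$l - 70 \left(41 - 13\right) = -239532 - 70 \left(41 - 13\right) = -239532 - 1960 = -241492$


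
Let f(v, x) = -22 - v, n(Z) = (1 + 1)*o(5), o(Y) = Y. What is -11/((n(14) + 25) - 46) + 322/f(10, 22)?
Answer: -145/16 ≈ -9.0625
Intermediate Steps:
n(Z) = 10 (n(Z) = (1 + 1)*5 = 2*5 = 10)
-11/((n(14) + 25) - 46) + 322/f(10, 22) = -11/((10 + 25) - 46) + 322/(-22 - 1*10) = -11/(35 - 46) + 322/(-22 - 10) = -11/(-11) + 322/(-32) = -11*(-1/11) + 322*(-1/32) = 1 - 161/16 = -145/16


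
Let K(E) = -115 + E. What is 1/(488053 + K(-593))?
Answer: 1/487345 ≈ 2.0519e-6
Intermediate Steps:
1/(488053 + K(-593)) = 1/(488053 + (-115 - 593)) = 1/(488053 - 708) = 1/487345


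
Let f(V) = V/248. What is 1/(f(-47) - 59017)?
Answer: -248/14636263 ≈ -1.6944e-5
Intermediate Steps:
f(V) = V/248 (f(V) = V*(1/248) = V/248)
1/(f(-47) - 59017) = 1/((1/248)*(-47) - 59017) = 1/(-47/248 - 59017) = 1/(-14636263/248) = -248/14636263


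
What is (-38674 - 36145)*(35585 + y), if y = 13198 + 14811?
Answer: -4758039486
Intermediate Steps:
y = 28009
(-38674 - 36145)*(35585 + y) = (-38674 - 36145)*(35585 + 28009) = -74819*63594 = -4758039486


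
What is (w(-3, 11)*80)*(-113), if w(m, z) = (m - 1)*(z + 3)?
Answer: 506240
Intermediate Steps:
w(m, z) = (-1 + m)*(3 + z)
(w(-3, 11)*80)*(-113) = ((-3 - 1*11 + 3*(-3) - 3*11)*80)*(-113) = ((-3 - 11 - 9 - 33)*80)*(-113) = -56*80*(-113) = -4480*(-113) = 506240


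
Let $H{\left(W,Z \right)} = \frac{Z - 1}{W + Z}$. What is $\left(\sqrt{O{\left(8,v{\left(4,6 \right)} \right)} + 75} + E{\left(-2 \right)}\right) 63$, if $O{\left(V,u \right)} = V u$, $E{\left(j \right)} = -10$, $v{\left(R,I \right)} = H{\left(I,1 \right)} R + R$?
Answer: $-630 + 63 \sqrt{107} \approx 21.677$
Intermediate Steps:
$H{\left(W,Z \right)} = \frac{-1 + Z}{W + Z}$
$v{\left(R,I \right)} = R$ ($v{\left(R,I \right)} = \frac{-1 + 1}{I + 1} R + R = \frac{1}{1 + I} 0 R + R = 0 R + R = 0 + R = R$)
$\left(\sqrt{O{\left(8,v{\left(4,6 \right)} \right)} + 75} + E{\left(-2 \right)}\right) 63 = \left(\sqrt{8 \cdot 4 + 75} - 10\right) 63 = \left(\sqrt{32 + 75} - 10\right) 63 = \left(\sqrt{107} - 10\right) 63 = \left(-10 + \sqrt{107}\right) 63 = -630 + 63 \sqrt{107}$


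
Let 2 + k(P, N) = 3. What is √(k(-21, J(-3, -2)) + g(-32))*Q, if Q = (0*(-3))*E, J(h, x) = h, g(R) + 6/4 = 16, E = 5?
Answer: 0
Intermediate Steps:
g(R) = 29/2 (g(R) = -3/2 + 16 = 29/2)
k(P, N) = 1 (k(P, N) = -2 + 3 = 1)
Q = 0 (Q = (0*(-3))*5 = 0*5 = 0)
√(k(-21, J(-3, -2)) + g(-32))*Q = √(1 + 29/2)*0 = √(31/2)*0 = (√62/2)*0 = 0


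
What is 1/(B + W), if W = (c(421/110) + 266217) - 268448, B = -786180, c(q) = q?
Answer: -110/86724789 ≈ -1.2684e-6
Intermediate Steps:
W = -244989/110 (W = (421/110 + 266217) - 268448 = 29284291/110 - 268448 = -244989/110 ≈ -2227.2)
1/(B + W) = 1/(-786180 - 244989/110) = 1/(-86724789/110) = -110/86724789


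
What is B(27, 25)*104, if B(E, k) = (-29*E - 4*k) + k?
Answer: -89232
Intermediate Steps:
B(E, k) = -29*E - 3*k
B(27, 25)*104 = (-29*27 - 3*25)*104 = (-783 - 75)*104 = -858*104 = -89232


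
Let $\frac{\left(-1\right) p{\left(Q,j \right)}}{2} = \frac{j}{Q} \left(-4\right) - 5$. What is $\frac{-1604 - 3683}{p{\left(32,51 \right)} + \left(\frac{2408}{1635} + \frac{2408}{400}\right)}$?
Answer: $- \frac{172884900}{988939} \approx -174.82$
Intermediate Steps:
$p{\left(Q,j \right)} = 10 + \frac{8 j}{Q}$ ($p{\left(Q,j \right)} = - 2 \left(\frac{j}{Q} \left(-4\right) - 5\right) = - 2 \left(- \frac{4 j}{Q} - 5\right) = - 2 \left(-5 - \frac{4 j}{Q}\right) = 10 + \frac{8 j}{Q}$)
$\frac{-1604 - 3683}{p{\left(32,51 \right)} + \left(\frac{2408}{1635} + \frac{2408}{400}\right)} = \frac{-1604 - 3683}{\left(10 + 8 \cdot 51 \cdot \frac{1}{32}\right) + \left(\frac{2408}{1635} + \frac{2408}{400}\right)} = - \frac{5287}{\left(10 + 8 \cdot 51 \cdot \frac{1}{32}\right) + \left(2408 \cdot \frac{1}{1635} + 2408 \cdot \frac{1}{400}\right)} = - \frac{5287}{\left(10 + \frac{51}{4}\right) + \left(\frac{2408}{1635} + \frac{301}{50}\right)} = - \frac{5287}{\frac{91}{4} + \frac{122507}{16350}} = - \frac{5287}{\frac{988939}{32700}} = \left(-5287\right) \frac{32700}{988939} = - \frac{172884900}{988939}$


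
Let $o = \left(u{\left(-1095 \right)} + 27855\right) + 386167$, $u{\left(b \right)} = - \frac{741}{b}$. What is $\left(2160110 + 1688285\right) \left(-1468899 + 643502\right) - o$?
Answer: $- \frac{1159405747170752}{365} \approx -3.1765 \cdot 10^{12}$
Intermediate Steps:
$o = \frac{151118277}{365}$ ($o = \left(- \frac{741}{-1095} + 27855\right) + 386167 = \left(\left(-741\right) \left(- \frac{1}{1095}\right) + 27855\right) + 386167 = \left(\frac{247}{365} + 27855\right) + 386167 = \frac{10167322}{365} + 386167 = \frac{151118277}{365} \approx 4.1402 \cdot 10^{5}$)
$\left(2160110 + 1688285\right) \left(-1468899 + 643502\right) - o = \left(2160110 + 1688285\right) \left(-1468899 + 643502\right) - \frac{151118277}{365} = 3848395 \left(-825397\right) - \frac{151118277}{365} = -3176453687815 - \frac{151118277}{365} = - \frac{1159405747170752}{365}$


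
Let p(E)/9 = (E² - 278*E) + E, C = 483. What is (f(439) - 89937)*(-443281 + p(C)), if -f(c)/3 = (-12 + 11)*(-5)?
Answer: -40676384352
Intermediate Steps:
p(E) = -2493*E + 9*E² (p(E) = 9*((E² - 278*E) + E) = 9*(E² - 277*E) = -2493*E + 9*E²)
f(c) = -15 (f(c) = -3*(-12 + 11)*(-5) = -(-3)*(-5) = -3*5 = -15)
(f(439) - 89937)*(-443281 + p(C)) = (-15 - 89937)*(-443281 + 9*483*(-277 + 483)) = -89952*(-443281 + 9*483*206) = -89952*(-443281 + 895482) = -89952*452201 = -40676384352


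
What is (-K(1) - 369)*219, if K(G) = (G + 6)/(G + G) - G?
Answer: -162717/2 ≈ -81359.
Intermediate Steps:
K(G) = -G + (6 + G)/(2*G) (K(G) = (6 + G)/((2*G)) - G = (6 + G)*(1/(2*G)) - G = (6 + G)/(2*G) - G = -G + (6 + G)/(2*G))
(-K(1) - 369)*219 = (-(½ - 1*1 + 3/1) - 369)*219 = (-(½ - 1 + 3*1) - 369)*219 = (-(½ - 1 + 3) - 369)*219 = (-1*5/2 - 369)*219 = (-5/2 - 369)*219 = -743/2*219 = -162717/2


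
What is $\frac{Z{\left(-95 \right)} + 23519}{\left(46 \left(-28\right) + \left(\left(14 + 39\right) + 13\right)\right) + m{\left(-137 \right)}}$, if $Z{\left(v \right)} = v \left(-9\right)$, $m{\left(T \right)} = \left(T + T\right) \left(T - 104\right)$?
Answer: $\frac{12187}{32406} \approx 0.37607$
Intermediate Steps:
$m{\left(T \right)} = 2 T \left(-104 + T\right)$
$Z{\left(v \right)} = - 9 v$
$\frac{Z{\left(-95 \right)} + 23519}{\left(46 \left(-28\right) + \left(\left(14 + 39\right) + 13\right)\right) + m{\left(-137 \right)}} = \frac{\left(-9\right) \left(-95\right) + 23519}{\left(46 \left(-28\right) + \left(\left(14 + 39\right) + 13\right)\right) + 2 \left(-137\right) \left(-104 - 137\right)} = \frac{855 + 23519}{\left(-1288 + \left(53 + 13\right)\right) + 2 \left(-137\right) \left(-241\right)} = \frac{24374}{\left(-1288 + 66\right) + 66034} = \frac{24374}{-1222 + 66034} = \frac{24374}{64812} = 24374 \cdot \frac{1}{64812} = \frac{12187}{32406}$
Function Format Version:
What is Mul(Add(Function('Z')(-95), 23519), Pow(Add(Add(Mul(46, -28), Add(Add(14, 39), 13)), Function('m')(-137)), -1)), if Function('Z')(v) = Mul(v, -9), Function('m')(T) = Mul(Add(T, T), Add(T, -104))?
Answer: Rational(12187, 32406) ≈ 0.37607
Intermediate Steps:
Function('m')(T) = Mul(2, T, Add(-104, T)) (Function('m')(T) = Mul(Mul(2, T), Add(-104, T)) = Mul(2, T, Add(-104, T)))
Function('Z')(v) = Mul(-9, v)
Mul(Add(Function('Z')(-95), 23519), Pow(Add(Add(Mul(46, -28), Add(Add(14, 39), 13)), Function('m')(-137)), -1)) = Mul(Add(Mul(-9, -95), 23519), Pow(Add(Add(Mul(46, -28), Add(Add(14, 39), 13)), Mul(2, -137, Add(-104, -137))), -1)) = Mul(Add(855, 23519), Pow(Add(Add(-1288, Add(53, 13)), Mul(2, -137, -241)), -1)) = Mul(24374, Pow(Add(Add(-1288, 66), 66034), -1)) = Mul(24374, Pow(Add(-1222, 66034), -1)) = Mul(24374, Pow(64812, -1)) = Mul(24374, Rational(1, 64812)) = Rational(12187, 32406)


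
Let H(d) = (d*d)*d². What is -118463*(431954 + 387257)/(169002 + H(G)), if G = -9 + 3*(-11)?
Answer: -97046192693/3280698 ≈ -29581.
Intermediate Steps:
G = -42 (G = -9 - 33 = -42)
H(d) = d⁴ (H(d) = d²*d² = d⁴)
-118463*(431954 + 387257)/(169002 + H(G)) = -118463*(431954 + 387257)/(169002 + (-42)⁴) = -118463*819211/(169002 + 3111696) = -118463/(3280698*(1/819211)) = -118463/3280698/819211 = -118463*819211/3280698 = -97046192693/3280698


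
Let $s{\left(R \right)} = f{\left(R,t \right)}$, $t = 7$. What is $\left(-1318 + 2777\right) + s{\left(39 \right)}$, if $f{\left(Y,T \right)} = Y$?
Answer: $1498$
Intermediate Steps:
$s{\left(R \right)} = R$
$\left(-1318 + 2777\right) + s{\left(39 \right)} = \left(-1318 + 2777\right) + 39 = 1459 + 39 = 1498$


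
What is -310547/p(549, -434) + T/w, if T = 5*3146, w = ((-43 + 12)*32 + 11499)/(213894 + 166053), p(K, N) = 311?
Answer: 1855449205081/3267677 ≈ 5.6782e+5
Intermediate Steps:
w = 10507/379947 (w = (-31*32 + 11499)/379947 = (-992 + 11499)*(1/379947) = 10507*(1/379947) = 10507/379947 ≈ 0.027654)
T = 15730
-310547/p(549, -434) + T/w = -310547/311 + 15730/(10507/379947) = -310547*1/311 + 15730*(379947/10507) = -310547/311 + 5976566310/10507 = 1855449205081/3267677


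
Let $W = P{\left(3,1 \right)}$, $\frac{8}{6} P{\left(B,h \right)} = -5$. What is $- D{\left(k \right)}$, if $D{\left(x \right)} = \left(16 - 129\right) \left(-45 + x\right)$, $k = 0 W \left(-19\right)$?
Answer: $-5085$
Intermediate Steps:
$P{\left(B,h \right)} = - \frac{15}{4}$ ($P{\left(B,h \right)} = \frac{3}{4} \left(-5\right) = - \frac{15}{4}$)
$W = - \frac{15}{4} \approx -3.75$
$k = 0$ ($k = 0 \left(- \frac{15}{4}\right) \left(-19\right) = 0 \left(-19\right) = 0$)
$D{\left(x \right)} = 5085 - 113 x$ ($D{\left(x \right)} = - 113 \left(-45 + x\right) = 5085 - 113 x$)
$- D{\left(k \right)} = - (5085 - 0) = - (5085 + 0) = \left(-1\right) 5085 = -5085$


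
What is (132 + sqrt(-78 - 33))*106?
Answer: 13992 + 106*I*sqrt(111) ≈ 13992.0 + 1116.8*I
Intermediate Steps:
(132 + sqrt(-78 - 33))*106 = (132 + sqrt(-111))*106 = (132 + I*sqrt(111))*106 = 13992 + 106*I*sqrt(111)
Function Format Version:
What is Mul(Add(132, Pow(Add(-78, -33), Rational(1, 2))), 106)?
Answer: Add(13992, Mul(106, I, Pow(111, Rational(1, 2)))) ≈ Add(13992., Mul(1116.8, I))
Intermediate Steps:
Mul(Add(132, Pow(Add(-78, -33), Rational(1, 2))), 106) = Mul(Add(132, Pow(-111, Rational(1, 2))), 106) = Mul(Add(132, Mul(I, Pow(111, Rational(1, 2)))), 106) = Add(13992, Mul(106, I, Pow(111, Rational(1, 2))))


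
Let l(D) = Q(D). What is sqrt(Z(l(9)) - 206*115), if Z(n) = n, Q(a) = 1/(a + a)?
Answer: I*sqrt(852838)/6 ≈ 153.92*I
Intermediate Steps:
Q(a) = 1/(2*a)
l(D) = 1/(2*D)
sqrt(Z(l(9)) - 206*115) = sqrt((1/2)/9 - 206*115) = sqrt((1/2)*(1/9) - 23690) = sqrt(1/18 - 23690) = sqrt(-426419/18) = I*sqrt(852838)/6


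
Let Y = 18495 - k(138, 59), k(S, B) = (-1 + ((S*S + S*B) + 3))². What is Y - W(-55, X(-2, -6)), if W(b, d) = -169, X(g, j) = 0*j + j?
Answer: -739168680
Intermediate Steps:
X(g, j) = j (X(g, j) = 0 + j = j)
k(S, B) = (2 + S² + B*S)² (k(S, B) = (-1 + ((S² + B*S) + 3))² = (-1 + (3 + S² + B*S))² = (2 + S² + B*S)²)
Y = -739168849 (Y = 18495 - (2 + 138² + 59*138)² = 18495 - (2 + 19044 + 8142)² = 18495 - 1*27188² = 18495 - 1*739187344 = 18495 - 739187344 = -739168849)
Y - W(-55, X(-2, -6)) = -739168849 - 1*(-169) = -739168849 + 169 = -739168680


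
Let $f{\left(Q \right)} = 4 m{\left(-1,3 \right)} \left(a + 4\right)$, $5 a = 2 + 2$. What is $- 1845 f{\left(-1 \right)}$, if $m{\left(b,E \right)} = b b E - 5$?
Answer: $70848$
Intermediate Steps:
$m{\left(b,E \right)} = -5 + E b^{2}$ ($m{\left(b,E \right)} = b^{2} E - 5 = E b^{2} - 5 = -5 + E b^{2}$)
$a = \frac{4}{5}$ ($a = \frac{2 + 2}{5} = \frac{1}{5} \cdot 4 = \frac{4}{5} \approx 0.8$)
$f{\left(Q \right)} = - \frac{192}{5}$ ($f{\left(Q \right)} = 4 \left(-5 + 3 \left(-1\right)^{2}\right) \left(\frac{4}{5} + 4\right) = 4 \left(-5 + 3 \cdot 1\right) \frac{24}{5} = 4 \left(-5 + 3\right) \frac{24}{5} = 4 \left(-2\right) \frac{24}{5} = \left(-8\right) \frac{24}{5} = - \frac{192}{5}$)
$- 1845 f{\left(-1 \right)} = \left(-1845\right) \left(- \frac{192}{5}\right) = 70848$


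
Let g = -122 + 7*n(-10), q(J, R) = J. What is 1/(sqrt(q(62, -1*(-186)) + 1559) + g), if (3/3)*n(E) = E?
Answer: -192/35243 - sqrt(1621)/35243 ≈ -0.0065903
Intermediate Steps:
n(E) = E
g = -192 (g = -122 + 7*(-10) = -122 - 70 = -192)
1/(sqrt(q(62, -1*(-186)) + 1559) + g) = 1/(sqrt(62 + 1559) - 192) = 1/(sqrt(1621) - 192) = 1/(-192 + sqrt(1621))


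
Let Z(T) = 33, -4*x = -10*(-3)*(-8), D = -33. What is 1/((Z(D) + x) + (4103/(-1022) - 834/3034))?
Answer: 1550374/137534357 ≈ 0.011273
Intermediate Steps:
x = 60 (x = -(-10*(-3))*(-8)/4 = -15*(-8)/2 = -¼*(-240) = 60)
1/((Z(D) + x) + (4103/(-1022) - 834/3034)) = 1/((33 + 60) + (4103/(-1022) - 834/3034)) = 1/(93 + (4103*(-1/1022) - 834*1/3034)) = 1/(93 + (-4103/1022 - 417/1517)) = 1/(93 - 6650425/1550374) = 1/(137534357/1550374) = 1550374/137534357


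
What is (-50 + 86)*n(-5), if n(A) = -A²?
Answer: -900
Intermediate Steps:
(-50 + 86)*n(-5) = (-50 + 86)*(-1*(-5)²) = 36*(-1*25) = 36*(-25) = -900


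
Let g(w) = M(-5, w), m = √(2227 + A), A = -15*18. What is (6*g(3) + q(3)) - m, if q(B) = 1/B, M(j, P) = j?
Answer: -89/3 - √1957 ≈ -73.905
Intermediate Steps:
A = -270
m = √1957 (m = √(2227 - 270) = √1957 ≈ 44.238)
g(w) = -5
(6*g(3) + q(3)) - m = (6*(-5) + 1/3) - √1957 = (-30 + ⅓) - √1957 = -89/3 - √1957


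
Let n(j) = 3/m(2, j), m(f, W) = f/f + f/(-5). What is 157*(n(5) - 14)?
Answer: -1413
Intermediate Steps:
m(f, W) = 1 - f/5 (m(f, W) = 1 + f*(-1/5) = 1 - f/5)
n(j) = 5 (n(j) = 3/(1 - 1/5*2) = 3/(1 - 2/5) = 3/(3/5) = 3*(5/3) = 5)
157*(n(5) - 14) = 157*(5 - 14) = 157*(-9) = -1413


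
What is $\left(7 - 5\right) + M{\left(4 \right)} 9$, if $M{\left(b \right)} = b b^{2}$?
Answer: $578$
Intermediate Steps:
$M{\left(b \right)} = b^{3}$
$\left(7 - 5\right) + M{\left(4 \right)} 9 = \left(7 - 5\right) + 4^{3} \cdot 9 = 2 + 64 \cdot 9 = 2 + 576 = 578$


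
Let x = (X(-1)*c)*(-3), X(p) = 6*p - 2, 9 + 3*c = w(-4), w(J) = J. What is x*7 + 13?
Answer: -715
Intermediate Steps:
c = -13/3 (c = -3 + (⅓)*(-4) = -3 - 4/3 = -13/3 ≈ -4.3333)
X(p) = -2 + 6*p
x = -104 (x = ((-2 + 6*(-1))*(-13/3))*(-3) = ((-2 - 6)*(-13/3))*(-3) = -8*(-13/3)*(-3) = (104/3)*(-3) = -104)
x*7 + 13 = -104*7 + 13 = -728 + 13 = -715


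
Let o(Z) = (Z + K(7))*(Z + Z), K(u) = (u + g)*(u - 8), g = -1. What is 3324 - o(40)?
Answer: 604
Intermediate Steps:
K(u) = (-1 + u)*(-8 + u) (K(u) = (u - 1)*(u - 8) = (-1 + u)*(-8 + u))
o(Z) = 2*Z*(-6 + Z) (o(Z) = (Z + (8 + 7**2 - 9*7))*(Z + Z) = (Z + (8 + 49 - 63))*(2*Z) = (Z - 6)*(2*Z) = (-6 + Z)*(2*Z) = 2*Z*(-6 + Z))
3324 - o(40) = 3324 - 2*40*(-6 + 40) = 3324 - 2*40*34 = 3324 - 1*2720 = 3324 - 2720 = 604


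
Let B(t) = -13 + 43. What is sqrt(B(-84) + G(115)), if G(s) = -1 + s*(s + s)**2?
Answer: sqrt(6083529) ≈ 2466.5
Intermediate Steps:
B(t) = 30
G(s) = -1 + 4*s**3 (G(s) = -1 + s*(2*s)**2 = -1 + s*(4*s**2) = -1 + 4*s**3)
sqrt(B(-84) + G(115)) = sqrt(30 + (-1 + 4*115**3)) = sqrt(30 + (-1 + 4*1520875)) = sqrt(30 + (-1 + 6083500)) = sqrt(30 + 6083499) = sqrt(6083529)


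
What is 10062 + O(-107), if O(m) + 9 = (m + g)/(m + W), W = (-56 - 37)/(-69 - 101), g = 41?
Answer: 181940361/18097 ≈ 10054.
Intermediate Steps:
W = 93/170 (W = -93/(-170) = -93*(-1/170) = 93/170 ≈ 0.54706)
O(m) = -9 + (41 + m)/(93/170 + m) (O(m) = -9 + (m + 41)/(m + 93/170) = -9 + (41 + m)/(93/170 + m))
10062 + O(-107) = 10062 + (6133 - 1360*(-107))/(93 + 170*(-107)) = 10062 + (6133 + 145520)/(93 - 18190) = 10062 + 151653/(-18097) = 10062 - 1/18097*151653 = 10062 - 151653/18097 = 181940361/18097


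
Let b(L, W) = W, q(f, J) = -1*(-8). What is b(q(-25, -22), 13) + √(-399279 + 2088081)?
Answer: 13 + √1688802 ≈ 1312.5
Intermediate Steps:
q(f, J) = 8
b(q(-25, -22), 13) + √(-399279 + 2088081) = 13 + √(-399279 + 2088081) = 13 + √1688802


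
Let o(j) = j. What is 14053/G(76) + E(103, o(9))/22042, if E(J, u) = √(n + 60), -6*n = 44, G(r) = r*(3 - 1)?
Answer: 14053/152 + √474/66126 ≈ 92.454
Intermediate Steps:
G(r) = 2*r (G(r) = r*2 = 2*r)
n = -22/3 (n = -⅙*44 = -22/3 ≈ -7.3333)
E(J, u) = √474/3 (E(J, u) = √(-22/3 + 60) = √(158/3) = √474/3)
14053/G(76) + E(103, o(9))/22042 = 14053/((2*76)) + (√474/3)/22042 = 14053/152 + (√474/3)*(1/22042) = 14053*(1/152) + √474/66126 = 14053/152 + √474/66126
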